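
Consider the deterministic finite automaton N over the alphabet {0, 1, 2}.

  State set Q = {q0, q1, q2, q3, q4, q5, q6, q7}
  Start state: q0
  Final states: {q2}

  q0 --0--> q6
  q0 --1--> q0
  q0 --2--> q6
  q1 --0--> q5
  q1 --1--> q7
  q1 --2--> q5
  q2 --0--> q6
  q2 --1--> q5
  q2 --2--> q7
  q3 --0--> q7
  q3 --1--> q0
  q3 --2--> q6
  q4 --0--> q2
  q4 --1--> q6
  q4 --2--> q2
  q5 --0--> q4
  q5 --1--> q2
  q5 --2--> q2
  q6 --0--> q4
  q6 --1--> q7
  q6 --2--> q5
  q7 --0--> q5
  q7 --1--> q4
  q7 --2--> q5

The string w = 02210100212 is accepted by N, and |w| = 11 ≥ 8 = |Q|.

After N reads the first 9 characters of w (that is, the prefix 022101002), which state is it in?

Run of N on the first 9 characters of w = 0 2 2 1 0 1 0 0 2:
  step 0: q0  (start)
  step 1: q6  (read 0: q0→q6)
  step 2: q5  (read 2: q6→q5)
  step 3: q2  (read 2: q5→q2)
  step 4: q5  (read 1: q2→q5)
  step 5: q4  (read 0: q5→q4)
  step 6: q6  (read 1: q4→q6)
  step 7: q4  (read 0: q6→q4)
  step 8: q2  (read 0: q4→q2)
  step 9: q7  (read 2: q2→q7)

After reading 9 characters, N is in state q7.

q7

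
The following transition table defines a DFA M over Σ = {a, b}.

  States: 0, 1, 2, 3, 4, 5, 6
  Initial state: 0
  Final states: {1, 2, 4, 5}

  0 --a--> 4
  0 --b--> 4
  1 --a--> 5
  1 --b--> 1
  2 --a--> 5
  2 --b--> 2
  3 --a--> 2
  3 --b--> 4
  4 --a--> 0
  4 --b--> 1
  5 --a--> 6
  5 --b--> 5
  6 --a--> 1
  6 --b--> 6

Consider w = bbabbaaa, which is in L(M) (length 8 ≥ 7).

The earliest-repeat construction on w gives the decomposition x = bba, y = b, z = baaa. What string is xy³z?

bbabbbbaaa

xy^3z = bba·b·b·b·baaa = bbabbbbaaa.
Reading y = b takes M from 5 back to 5, so after x·y·y·y the machine is still in 5, and z then leads to the accepting state 5. Hence bbabbbbaaa ∈ L(M).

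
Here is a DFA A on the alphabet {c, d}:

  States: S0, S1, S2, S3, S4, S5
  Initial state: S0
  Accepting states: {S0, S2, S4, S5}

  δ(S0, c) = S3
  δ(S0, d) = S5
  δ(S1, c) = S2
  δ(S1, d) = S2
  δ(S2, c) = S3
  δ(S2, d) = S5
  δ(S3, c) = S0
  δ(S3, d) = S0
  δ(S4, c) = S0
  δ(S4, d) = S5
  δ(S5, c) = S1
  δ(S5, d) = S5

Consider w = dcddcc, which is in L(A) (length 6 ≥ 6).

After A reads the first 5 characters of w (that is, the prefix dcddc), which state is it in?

S1

State sequence: S0 -d-> S5 -c-> S1 -d-> S2 -d-> S5 -c-> S1

After reading 5 characters, A is in state S1.
(This kind of state-tracing is the core of the pumping-lemma construction: with 6 states, pigeonhole forces a repeat within the first 6 steps.)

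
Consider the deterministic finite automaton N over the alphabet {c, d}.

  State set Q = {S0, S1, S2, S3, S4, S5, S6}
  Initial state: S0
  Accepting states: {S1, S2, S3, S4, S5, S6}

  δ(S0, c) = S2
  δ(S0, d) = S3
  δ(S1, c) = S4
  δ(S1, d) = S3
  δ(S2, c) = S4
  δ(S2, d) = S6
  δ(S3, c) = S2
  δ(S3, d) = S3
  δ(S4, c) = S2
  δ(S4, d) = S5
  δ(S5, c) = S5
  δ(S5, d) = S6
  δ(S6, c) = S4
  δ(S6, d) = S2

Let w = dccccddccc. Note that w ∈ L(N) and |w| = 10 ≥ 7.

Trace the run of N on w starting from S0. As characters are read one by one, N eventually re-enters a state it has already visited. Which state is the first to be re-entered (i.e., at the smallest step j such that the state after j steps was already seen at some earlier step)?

Run of N on w = d c c c c d d c c c:
  step 0: S0  (start)
  step 1: S3  (read d: S0→S3)
  step 2: S2  (read c: S3→S2)
  step 3: S4  (read c: S2→S4)
  step 4: S2  (read c: S4→S2)   ← first repeat (S2 seen earlier)
  step 5: S4  (read c: S2→S4)
  step 6: S5  (read d: S4→S5)
  step 7: S6  (read d: S5→S6)
  step 8: S4  (read c: S6→S4)
  step 9: S2  (read c: S4→S2)
  step 10: S4  (read c: S2→S4)

The earliest repeat is at step j = 4: N is in S2, which it already visited at step i = 2.

S2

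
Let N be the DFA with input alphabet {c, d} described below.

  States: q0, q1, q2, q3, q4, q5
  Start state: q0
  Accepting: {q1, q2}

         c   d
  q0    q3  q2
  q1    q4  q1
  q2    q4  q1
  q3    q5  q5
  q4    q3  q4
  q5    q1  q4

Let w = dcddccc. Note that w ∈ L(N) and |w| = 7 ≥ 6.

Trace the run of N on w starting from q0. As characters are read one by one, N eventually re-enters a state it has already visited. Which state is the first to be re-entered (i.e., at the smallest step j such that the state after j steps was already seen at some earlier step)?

Run of N on w = d c d d c c c:
  step 0: q0  (start)
  step 1: q2  (read d: q0→q2)
  step 2: q4  (read c: q2→q4)
  step 3: q4  (read d: q4→q4)   ← first repeat (q4 seen earlier)
  step 4: q4  (read d: q4→q4)
  step 5: q3  (read c: q4→q3)
  step 6: q5  (read c: q3→q5)
  step 7: q1  (read c: q5→q1)

The earliest repeat is at step j = 3: N is in q4, which it already visited at step i = 2.
Pumping length from the standard proof: p = 6 (the number of states). The repeated state found above gives |xy| = j ≤ 6 and |y| = j − i ≥ 1.

q4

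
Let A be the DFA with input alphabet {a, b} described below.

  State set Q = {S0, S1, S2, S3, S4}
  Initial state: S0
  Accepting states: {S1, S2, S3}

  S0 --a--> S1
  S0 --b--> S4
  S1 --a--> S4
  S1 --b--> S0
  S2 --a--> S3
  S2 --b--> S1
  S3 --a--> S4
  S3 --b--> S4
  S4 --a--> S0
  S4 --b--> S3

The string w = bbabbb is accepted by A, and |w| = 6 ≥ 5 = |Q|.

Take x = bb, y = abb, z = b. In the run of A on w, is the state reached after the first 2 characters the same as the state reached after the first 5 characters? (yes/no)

State sequence: S0 -b-> S4 -b-> S3 -a-> S4 -b-> S3 -b-> S4

After x (step 2): S3. After xy (step 5): S4.
They differ (S3 ≠ S4), so y is not a cycle from the state after x; this split is not the one the pumping-lemma construction produces, and pumping y need not keep the string in L(A).

no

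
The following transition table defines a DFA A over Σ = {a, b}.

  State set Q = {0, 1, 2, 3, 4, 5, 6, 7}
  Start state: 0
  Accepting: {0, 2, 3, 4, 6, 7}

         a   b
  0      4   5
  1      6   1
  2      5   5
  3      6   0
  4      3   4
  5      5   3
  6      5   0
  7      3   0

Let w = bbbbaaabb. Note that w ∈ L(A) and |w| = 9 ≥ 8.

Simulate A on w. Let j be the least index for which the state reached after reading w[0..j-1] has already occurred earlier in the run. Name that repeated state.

0

Run of A on w = b b b b a a a b b:
  step 0: 0  (start)
  step 1: 5  (read b: 0→5)
  step 2: 3  (read b: 5→3)
  step 3: 0  (read b: 3→0)   ← first repeat (0 seen earlier)
  step 4: 5  (read b: 0→5)
  step 5: 5  (read a: 5→5)
  step 6: 5  (read a: 5→5)
  step 7: 5  (read a: 5→5)
  step 8: 3  (read b: 5→3)
  step 9: 0  (read b: 3→0)

The earliest repeat is at step j = 3: A is in 0, which it already visited at step i = 0.
Since A has 8 states, any run of length ≥ 8 visits 8+1 states, so by pigeonhole some state repeats within the first 8 steps — that repeat gives the pumpable loop.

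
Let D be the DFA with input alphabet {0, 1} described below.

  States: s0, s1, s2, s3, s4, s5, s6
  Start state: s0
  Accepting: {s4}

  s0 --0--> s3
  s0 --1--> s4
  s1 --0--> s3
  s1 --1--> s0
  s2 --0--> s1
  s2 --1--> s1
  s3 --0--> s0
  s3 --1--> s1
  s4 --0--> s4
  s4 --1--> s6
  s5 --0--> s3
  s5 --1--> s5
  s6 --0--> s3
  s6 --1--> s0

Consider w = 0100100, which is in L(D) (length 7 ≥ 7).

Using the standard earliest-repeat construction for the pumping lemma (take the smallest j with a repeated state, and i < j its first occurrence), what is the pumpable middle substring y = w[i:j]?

State sequence: s0 -0-> s3 -1-> s1 -0-> s3 -0-> s0 -1-> s4 -0-> s4 -0-> s4
First repeat at step 3: s3 was already visited.

So i = 1, j = 3, giving x = w[0:1] = 0, y = w[1:3] = 10, z = w[3:7] = 0100.
Check: |xy| = 3 ≤ 7 and |y| = 2 ≥ 1. Reading y takes D from s3 back to s3, so every xyⁱz is accepted.

10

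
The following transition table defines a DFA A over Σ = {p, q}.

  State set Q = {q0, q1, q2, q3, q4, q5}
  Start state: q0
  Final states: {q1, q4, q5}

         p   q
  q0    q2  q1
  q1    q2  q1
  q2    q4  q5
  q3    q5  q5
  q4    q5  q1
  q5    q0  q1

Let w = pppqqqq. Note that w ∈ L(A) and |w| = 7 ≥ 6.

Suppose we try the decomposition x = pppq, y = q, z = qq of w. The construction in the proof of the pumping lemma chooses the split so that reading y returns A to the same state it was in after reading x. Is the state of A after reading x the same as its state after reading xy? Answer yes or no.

State sequence: q0 -p-> q2 -p-> q4 -p-> q5 -q-> q1 -q-> q1

After x (step 4): q1. After xy (step 5): q1.
They match, so y = q drives A around a cycle from q1 back to itself; pumping y any number of times keeps A in q1 before reading z, and xyⁱz ∈ L(A) for every i ≥ 0.

yes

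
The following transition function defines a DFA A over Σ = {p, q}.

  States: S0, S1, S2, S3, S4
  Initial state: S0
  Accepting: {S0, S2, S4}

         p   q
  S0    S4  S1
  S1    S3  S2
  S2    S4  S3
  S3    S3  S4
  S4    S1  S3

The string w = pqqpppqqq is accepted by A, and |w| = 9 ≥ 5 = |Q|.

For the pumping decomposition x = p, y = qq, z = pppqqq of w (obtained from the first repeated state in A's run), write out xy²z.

xy^2z = p·qq·qq·pppqqq = pqqqqpppqqq.
Reading y = qq takes A from S4 back to S4, so after x·y·y the machine is still in S4, and z then leads to the accepting state S4. Hence pqqqqpppqqq ∈ L(A).

pqqqqpppqqq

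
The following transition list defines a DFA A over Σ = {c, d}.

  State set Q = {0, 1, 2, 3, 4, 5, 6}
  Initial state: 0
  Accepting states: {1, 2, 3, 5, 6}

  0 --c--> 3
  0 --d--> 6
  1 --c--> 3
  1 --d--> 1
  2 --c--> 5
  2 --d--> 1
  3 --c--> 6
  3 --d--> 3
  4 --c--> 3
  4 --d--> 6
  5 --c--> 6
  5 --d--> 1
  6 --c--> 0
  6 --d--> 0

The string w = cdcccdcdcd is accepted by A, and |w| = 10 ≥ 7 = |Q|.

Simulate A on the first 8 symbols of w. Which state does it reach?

0

Run of A on the first 8 characters of w = c d c c c d c d:
  step 0: 0  (start)
  step 1: 3  (read c: 0→3)
  step 2: 3  (read d: 3→3)
  step 3: 6  (read c: 3→6)
  step 4: 0  (read c: 6→0)
  step 5: 3  (read c: 0→3)
  step 6: 3  (read d: 3→3)
  step 7: 6  (read c: 3→6)
  step 8: 0  (read d: 6→0)

After reading 8 characters, A is in state 0.
(This kind of state-tracing is the core of the pumping-lemma construction: with 7 states, pigeonhole forces a repeat within the first 7 steps.)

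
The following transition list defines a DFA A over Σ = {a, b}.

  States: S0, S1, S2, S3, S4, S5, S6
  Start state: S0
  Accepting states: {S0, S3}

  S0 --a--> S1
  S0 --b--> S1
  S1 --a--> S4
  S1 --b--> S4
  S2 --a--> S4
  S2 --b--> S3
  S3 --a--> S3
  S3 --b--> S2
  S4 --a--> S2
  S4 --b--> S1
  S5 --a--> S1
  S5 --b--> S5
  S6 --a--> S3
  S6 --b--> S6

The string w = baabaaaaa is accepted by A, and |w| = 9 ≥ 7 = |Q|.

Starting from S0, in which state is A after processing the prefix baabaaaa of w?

Run of A on the first 8 characters of w = b a a b a a a a:
  step 0: S0  (start)
  step 1: S1  (read b: S0→S1)
  step 2: S4  (read a: S1→S4)
  step 3: S2  (read a: S4→S2)
  step 4: S3  (read b: S2→S3)
  step 5: S3  (read a: S3→S3)
  step 6: S3  (read a: S3→S3)
  step 7: S3  (read a: S3→S3)
  step 8: S3  (read a: S3→S3)

After reading 8 characters, A is in state S3.

S3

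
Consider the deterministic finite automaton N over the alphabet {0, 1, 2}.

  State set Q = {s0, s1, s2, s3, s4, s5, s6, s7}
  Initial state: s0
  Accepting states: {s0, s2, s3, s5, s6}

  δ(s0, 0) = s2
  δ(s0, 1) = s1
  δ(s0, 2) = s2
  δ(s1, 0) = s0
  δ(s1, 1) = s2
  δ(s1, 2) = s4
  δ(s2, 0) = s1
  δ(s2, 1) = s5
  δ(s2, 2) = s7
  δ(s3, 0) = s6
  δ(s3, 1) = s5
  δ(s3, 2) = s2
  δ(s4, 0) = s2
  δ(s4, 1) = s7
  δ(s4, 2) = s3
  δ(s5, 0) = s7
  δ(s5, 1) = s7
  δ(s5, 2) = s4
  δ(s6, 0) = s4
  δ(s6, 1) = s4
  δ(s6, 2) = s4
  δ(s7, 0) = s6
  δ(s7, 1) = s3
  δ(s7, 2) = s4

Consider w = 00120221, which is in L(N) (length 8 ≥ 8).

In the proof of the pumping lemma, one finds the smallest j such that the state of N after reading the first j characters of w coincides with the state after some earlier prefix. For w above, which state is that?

State sequence: s0 -0-> s2 -0-> s1 -1-> s2 -2-> s7 -0-> s6 -2-> s4 -2-> s3 -1-> s5
First repeat at step 3: s2 was already visited.

The earliest repeat is at step j = 3: N is in s2, which it already visited at step i = 1.
The DFA has 8 states, so the proof of the pumping lemma guarantees a repeated state among the first 8+1 visited; the segment between the two visits is the pumpable y.

s2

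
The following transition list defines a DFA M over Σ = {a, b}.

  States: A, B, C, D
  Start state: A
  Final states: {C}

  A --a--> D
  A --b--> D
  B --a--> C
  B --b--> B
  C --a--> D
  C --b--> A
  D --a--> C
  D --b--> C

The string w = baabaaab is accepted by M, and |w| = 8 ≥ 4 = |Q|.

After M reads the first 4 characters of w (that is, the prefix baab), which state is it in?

C

Run of M on the first 4 characters of w = b a a b:
  step 0: A  (start)
  step 1: D  (read b: A→D)
  step 2: C  (read a: D→C)
  step 3: D  (read a: C→D)
  step 4: C  (read b: D→C)

After reading 4 characters, M is in state C.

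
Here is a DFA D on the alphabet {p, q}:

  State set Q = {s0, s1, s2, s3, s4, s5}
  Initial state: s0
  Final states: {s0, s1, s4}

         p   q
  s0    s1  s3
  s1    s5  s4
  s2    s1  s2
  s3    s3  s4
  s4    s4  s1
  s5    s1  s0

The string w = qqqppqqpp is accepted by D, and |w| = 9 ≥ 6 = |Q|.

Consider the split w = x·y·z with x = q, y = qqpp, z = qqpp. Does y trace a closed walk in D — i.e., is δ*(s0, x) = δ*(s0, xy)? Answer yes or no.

State sequence: s0 -q-> s3 -q-> s4 -q-> s1 -p-> s5 -p-> s1

After x (step 1): s3. After xy (step 5): s1.
They differ (s3 ≠ s1), so y is not a cycle from the state after x; this split is not the one the pumping-lemma construction produces, and pumping y need not keep the string in L(D).

no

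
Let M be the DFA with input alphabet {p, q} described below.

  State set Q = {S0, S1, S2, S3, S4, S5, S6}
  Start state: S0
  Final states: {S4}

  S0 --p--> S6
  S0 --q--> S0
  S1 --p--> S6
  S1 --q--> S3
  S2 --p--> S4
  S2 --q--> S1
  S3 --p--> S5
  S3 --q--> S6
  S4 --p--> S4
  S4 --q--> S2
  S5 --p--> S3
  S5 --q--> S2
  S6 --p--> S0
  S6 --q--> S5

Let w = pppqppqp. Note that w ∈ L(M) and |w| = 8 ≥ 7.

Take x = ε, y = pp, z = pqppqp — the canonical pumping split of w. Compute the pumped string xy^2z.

pppppqppqp

xy^2z = ε·pp·pp·pqppqp = pppppqppqp.
Reading y = pp takes M from S0 back to S0, so after x·y·y the machine is still in S0, and z then leads to the accepting state S4. Hence pppppqppqp ∈ L(M).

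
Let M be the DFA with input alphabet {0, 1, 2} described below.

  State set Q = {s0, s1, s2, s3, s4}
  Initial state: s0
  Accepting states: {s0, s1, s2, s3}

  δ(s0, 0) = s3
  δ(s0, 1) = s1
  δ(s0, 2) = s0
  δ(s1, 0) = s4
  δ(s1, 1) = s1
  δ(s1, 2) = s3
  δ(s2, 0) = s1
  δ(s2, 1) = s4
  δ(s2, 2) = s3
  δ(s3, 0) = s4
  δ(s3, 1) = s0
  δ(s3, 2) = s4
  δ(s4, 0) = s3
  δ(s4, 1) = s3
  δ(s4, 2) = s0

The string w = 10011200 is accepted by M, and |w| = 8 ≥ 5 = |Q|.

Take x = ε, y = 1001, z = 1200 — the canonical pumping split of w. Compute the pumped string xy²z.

xy^2z = ε·1001·1001·1200 = 100110011200.
Reading y = 1001 takes M from s0 back to s0, so after x·y·y the machine is still in s0, and z then leads to the accepting state s3. Hence 100110011200 ∈ L(M).

100110011200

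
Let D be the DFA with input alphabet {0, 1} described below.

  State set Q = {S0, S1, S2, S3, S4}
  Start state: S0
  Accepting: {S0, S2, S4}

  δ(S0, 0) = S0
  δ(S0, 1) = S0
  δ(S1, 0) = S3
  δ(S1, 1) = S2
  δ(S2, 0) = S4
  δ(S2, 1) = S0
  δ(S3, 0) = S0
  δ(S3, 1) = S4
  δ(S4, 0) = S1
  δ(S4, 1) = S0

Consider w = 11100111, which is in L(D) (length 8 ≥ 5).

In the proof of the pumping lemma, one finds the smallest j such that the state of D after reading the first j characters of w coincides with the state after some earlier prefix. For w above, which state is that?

S0

Run of D on w = 1 1 1 0 0 1 1 1:
  step 0: S0  (start)
  step 1: S0  (read 1: S0→S0)   ← first repeat (S0 seen earlier)
  step 2: S0  (read 1: S0→S0)
  step 3: S0  (read 1: S0→S0)
  step 4: S0  (read 0: S0→S0)
  step 5: S0  (read 0: S0→S0)
  step 6: S0  (read 1: S0→S0)
  step 7: S0  (read 1: S0→S0)
  step 8: S0  (read 1: S0→S0)

The earliest repeat is at step j = 1: D is in S0, which it already visited at step i = 0.
Pumping length from the standard proof: p = 5 (the number of states). The repeated state found above gives |xy| = j ≤ 5 and |y| = j − i ≥ 1.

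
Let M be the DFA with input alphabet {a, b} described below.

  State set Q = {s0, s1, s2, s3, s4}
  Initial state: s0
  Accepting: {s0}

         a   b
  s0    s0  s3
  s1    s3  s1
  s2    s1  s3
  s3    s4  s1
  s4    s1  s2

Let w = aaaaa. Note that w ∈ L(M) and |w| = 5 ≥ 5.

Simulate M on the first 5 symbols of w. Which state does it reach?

Run of M on the first 5 characters of w = a a a a a:
  step 0: s0  (start)
  step 1: s0  (read a: s0→s0)
  step 2: s0  (read a: s0→s0)
  step 3: s0  (read a: s0→s0)
  step 4: s0  (read a: s0→s0)
  step 5: s0  (read a: s0→s0)

After reading 5 characters, M is in state s0.
(This kind of state-tracing is the core of the pumping-lemma construction: with 5 states, pigeonhole forces a repeat within the first 5 steps.)

s0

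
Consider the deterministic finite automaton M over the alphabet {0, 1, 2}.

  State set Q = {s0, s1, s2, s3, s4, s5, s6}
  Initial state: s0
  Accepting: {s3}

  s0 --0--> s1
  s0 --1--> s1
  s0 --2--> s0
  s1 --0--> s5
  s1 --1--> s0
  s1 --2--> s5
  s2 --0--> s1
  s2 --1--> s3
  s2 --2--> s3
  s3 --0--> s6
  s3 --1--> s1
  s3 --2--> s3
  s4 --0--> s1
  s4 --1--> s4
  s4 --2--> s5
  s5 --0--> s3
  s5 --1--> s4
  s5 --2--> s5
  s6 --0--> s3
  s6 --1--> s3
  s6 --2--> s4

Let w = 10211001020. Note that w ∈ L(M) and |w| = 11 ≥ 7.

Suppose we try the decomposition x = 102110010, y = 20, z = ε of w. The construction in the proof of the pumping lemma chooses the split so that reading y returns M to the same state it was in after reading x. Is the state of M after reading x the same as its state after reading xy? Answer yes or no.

State sequence: s0 -1-> s1 -0-> s5 -2-> s5 -1-> s4 -1-> s4 -0-> s1 -0-> s5 -1-> s4 -0-> s1 -2-> s5 -0-> s3

After x (step 9): s1. After xy (step 11): s3.
They differ (s1 ≠ s3), so y is not a cycle from the state after x; this split is not the one the pumping-lemma construction produces, and pumping y need not keep the string in L(M).

no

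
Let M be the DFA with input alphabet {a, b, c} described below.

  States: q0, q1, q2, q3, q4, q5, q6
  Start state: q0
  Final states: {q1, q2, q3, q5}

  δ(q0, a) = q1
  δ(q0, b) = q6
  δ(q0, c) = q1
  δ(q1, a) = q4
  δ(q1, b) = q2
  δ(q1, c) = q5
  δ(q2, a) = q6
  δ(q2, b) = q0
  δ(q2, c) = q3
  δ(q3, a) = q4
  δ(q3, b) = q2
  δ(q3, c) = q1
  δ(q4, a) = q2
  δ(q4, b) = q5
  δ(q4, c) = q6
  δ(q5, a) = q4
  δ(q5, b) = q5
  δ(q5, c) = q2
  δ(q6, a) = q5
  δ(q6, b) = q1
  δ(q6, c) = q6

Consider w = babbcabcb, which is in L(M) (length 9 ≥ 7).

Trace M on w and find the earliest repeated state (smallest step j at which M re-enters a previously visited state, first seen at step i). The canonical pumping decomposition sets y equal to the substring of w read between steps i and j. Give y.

Run of M on w = b a b b c a b c b:
  step 0: q0  (start)
  step 1: q6  (read b: q0→q6)
  step 2: q5  (read a: q6→q5)
  step 3: q5  (read b: q5→q5)   ← first repeat (q5 seen earlier)
  step 4: q5  (read b: q5→q5)
  step 5: q2  (read c: q5→q2)
  step 6: q6  (read a: q2→q6)
  step 7: q1  (read b: q6→q1)
  step 8: q5  (read c: q1→q5)
  step 9: q5  (read b: q5→q5)

So i = 2, j = 3, giving x = w[0:2] = ba, y = w[2:3] = b, z = w[3:9] = bcabcb.
Check: |xy| = 3 ≤ 7 and |y| = 1 ≥ 1. Reading y takes M from q5 back to q5, so every xyⁱz is accepted.
The DFA has 7 states, so the proof of the pumping lemma guarantees a repeated state among the first 7+1 visited; the segment between the two visits is the pumpable y.

b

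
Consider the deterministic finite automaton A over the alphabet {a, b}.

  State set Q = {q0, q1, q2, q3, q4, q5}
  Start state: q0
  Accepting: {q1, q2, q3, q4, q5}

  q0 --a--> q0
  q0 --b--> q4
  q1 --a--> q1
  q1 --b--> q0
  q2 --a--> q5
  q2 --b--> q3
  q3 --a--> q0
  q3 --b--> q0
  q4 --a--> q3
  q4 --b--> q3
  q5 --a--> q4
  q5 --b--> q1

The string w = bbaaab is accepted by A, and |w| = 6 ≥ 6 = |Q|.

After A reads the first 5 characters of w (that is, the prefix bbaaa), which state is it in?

Run of A on the first 5 characters of w = b b a a a:
  step 0: q0  (start)
  step 1: q4  (read b: q0→q4)
  step 2: q3  (read b: q4→q3)
  step 3: q0  (read a: q3→q0)
  step 4: q0  (read a: q0→q0)
  step 5: q0  (read a: q0→q0)

After reading 5 characters, A is in state q0.
(This kind of state-tracing is the core of the pumping-lemma construction: with 6 states, pigeonhole forces a repeat within the first 6 steps.)

q0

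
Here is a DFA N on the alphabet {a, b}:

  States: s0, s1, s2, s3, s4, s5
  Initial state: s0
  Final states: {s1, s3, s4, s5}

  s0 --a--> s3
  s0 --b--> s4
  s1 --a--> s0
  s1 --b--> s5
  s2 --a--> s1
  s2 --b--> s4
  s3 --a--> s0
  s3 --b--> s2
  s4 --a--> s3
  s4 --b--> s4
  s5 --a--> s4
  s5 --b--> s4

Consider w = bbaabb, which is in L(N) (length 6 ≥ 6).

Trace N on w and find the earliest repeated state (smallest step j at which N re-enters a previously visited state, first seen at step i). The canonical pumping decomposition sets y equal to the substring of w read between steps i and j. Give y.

State sequence: s0 -b-> s4 -b-> s4 -a-> s3 -a-> s0 -b-> s4 -b-> s4
First repeat at step 2: s4 was already visited.

So i = 1, j = 2, giving x = w[0:1] = b, y = w[1:2] = b, z = w[2:6] = aabb.
Check: |xy| = 2 ≤ 6 and |y| = 1 ≥ 1. Reading y takes N from s4 back to s4, so every xyⁱz is accepted.
Pumping length from the standard proof: p = 6 (the number of states). The repeated state found above gives |xy| = j ≤ 6 and |y| = j − i ≥ 1.

b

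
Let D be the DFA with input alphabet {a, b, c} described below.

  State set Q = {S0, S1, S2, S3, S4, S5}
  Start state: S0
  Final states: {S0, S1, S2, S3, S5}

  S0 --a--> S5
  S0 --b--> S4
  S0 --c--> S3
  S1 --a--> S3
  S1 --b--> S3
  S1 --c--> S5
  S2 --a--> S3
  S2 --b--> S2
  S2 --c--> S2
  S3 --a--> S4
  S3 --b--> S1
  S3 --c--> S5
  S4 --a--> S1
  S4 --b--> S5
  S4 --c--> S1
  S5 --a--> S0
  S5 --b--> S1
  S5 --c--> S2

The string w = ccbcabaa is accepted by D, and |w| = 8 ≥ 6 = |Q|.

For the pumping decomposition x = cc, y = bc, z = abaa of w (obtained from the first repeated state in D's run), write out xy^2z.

xy^2z = cc·bc·bc·abaa = ccbcbcabaa.
Reading y = bc takes D from S5 back to S5, so after x·y·y the machine is still in S5, and z then leads to the accepting state S3. Hence ccbcbcabaa ∈ L(D).

ccbcbcabaa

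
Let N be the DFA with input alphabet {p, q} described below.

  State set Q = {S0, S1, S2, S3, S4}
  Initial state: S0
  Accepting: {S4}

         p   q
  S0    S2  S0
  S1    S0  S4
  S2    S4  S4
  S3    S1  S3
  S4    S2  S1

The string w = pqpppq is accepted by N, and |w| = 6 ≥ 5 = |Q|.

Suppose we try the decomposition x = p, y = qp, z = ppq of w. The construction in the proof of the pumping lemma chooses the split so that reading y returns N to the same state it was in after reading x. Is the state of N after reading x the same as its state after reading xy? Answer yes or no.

yes

Run of N on the first 3 characters of w = p q p:
  step 0: S0  (start)
  step 1: S2  (read p: S0→S2)
  step 2: S4  (read q: S2→S4)
  step 3: S2  (read p: S4→S2)

After x (step 1): S2. After xy (step 3): S2.
They match, so y = qp drives N around a cycle from S2 back to itself; pumping y any number of times keeps N in S2 before reading z, and xyⁱz ∈ L(N) for every i ≥ 0.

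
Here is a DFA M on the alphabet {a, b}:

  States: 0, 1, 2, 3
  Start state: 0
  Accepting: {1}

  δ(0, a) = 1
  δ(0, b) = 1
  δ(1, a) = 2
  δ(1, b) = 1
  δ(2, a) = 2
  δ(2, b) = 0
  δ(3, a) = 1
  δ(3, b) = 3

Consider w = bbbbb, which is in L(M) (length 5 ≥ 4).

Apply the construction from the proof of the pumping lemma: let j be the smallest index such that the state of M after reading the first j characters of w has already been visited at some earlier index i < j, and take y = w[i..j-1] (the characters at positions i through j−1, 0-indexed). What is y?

b

State sequence: 0 -b-> 1 -b-> 1 -b-> 1 -b-> 1 -b-> 1
First repeat at step 2: 1 was already visited.

So i = 1, j = 2, giving x = w[0:1] = b, y = w[1:2] = b, z = w[2:5] = bbb.
Check: |xy| = 2 ≤ 4 and |y| = 1 ≥ 1. Reading y takes M from 1 back to 1, so every xyⁱz is accepted.
The DFA has 4 states, so the proof of the pumping lemma guarantees a repeated state among the first 4+1 visited; the segment between the two visits is the pumpable y.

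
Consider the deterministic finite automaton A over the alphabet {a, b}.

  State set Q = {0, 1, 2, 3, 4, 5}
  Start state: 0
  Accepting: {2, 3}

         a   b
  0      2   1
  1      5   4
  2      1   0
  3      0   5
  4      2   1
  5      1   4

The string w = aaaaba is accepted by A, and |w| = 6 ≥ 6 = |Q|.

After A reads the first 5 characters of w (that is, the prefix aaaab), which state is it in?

State sequence: 0 -a-> 2 -a-> 1 -a-> 5 -a-> 1 -b-> 4

After reading 5 characters, A is in state 4.

4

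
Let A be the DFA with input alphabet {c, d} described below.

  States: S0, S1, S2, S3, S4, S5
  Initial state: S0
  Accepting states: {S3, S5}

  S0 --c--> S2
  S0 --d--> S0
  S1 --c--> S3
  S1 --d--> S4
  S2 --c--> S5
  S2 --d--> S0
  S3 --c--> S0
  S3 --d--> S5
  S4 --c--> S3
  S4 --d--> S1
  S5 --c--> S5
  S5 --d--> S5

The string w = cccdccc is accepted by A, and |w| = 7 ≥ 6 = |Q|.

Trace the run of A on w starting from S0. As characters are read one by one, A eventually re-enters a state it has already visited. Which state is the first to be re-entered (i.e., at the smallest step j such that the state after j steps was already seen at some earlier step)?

S5

State sequence: S0 -c-> S2 -c-> S5 -c-> S5 -d-> S5 -c-> S5 -c-> S5 -c-> S5
First repeat at step 3: S5 was already visited.

The earliest repeat is at step j = 3: A is in S5, which it already visited at step i = 2.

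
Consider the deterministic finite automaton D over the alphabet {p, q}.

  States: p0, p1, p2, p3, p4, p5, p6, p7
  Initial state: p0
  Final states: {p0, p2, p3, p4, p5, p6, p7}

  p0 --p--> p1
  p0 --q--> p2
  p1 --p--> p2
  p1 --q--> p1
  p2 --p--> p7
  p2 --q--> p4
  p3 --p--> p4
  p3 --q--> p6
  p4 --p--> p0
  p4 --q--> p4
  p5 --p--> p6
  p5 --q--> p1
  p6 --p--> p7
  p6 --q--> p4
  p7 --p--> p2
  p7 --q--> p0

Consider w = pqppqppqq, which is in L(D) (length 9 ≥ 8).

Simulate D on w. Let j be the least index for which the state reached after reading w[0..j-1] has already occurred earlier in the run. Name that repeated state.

p1

Run of D on w = p q p p q p p q q:
  step 0: p0  (start)
  step 1: p1  (read p: p0→p1)
  step 2: p1  (read q: p1→p1)   ← first repeat (p1 seen earlier)
  step 3: p2  (read p: p1→p2)
  step 4: p7  (read p: p2→p7)
  step 5: p0  (read q: p7→p0)
  step 6: p1  (read p: p0→p1)
  step 7: p2  (read p: p1→p2)
  step 8: p4  (read q: p2→p4)
  step 9: p4  (read q: p4→p4)

The earliest repeat is at step j = 2: D is in p1, which it already visited at step i = 1.
Since D has 8 states, any run of length ≥ 8 visits 8+1 states, so by pigeonhole some state repeats within the first 8 steps — that repeat gives the pumpable loop.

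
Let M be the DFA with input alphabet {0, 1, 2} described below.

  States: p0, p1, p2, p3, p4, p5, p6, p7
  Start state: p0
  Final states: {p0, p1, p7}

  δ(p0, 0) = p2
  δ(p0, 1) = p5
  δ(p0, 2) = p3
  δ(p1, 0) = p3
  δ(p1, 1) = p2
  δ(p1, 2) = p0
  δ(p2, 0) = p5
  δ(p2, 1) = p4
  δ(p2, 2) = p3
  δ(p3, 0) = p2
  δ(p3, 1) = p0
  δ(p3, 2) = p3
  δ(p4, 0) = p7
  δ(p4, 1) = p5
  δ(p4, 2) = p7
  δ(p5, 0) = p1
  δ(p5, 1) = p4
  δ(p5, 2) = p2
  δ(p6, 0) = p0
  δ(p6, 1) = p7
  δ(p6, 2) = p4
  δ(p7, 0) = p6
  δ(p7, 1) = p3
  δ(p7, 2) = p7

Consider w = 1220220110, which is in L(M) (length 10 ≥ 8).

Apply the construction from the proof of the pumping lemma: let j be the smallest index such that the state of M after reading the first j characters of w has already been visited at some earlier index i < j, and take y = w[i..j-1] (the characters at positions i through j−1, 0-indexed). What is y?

Run of M on w = 1 2 2 0 2 2 0 1 1 0:
  step 0: p0  (start)
  step 1: p5  (read 1: p0→p5)
  step 2: p2  (read 2: p5→p2)
  step 3: p3  (read 2: p2→p3)
  step 4: p2  (read 0: p3→p2)   ← first repeat (p2 seen earlier)
  step 5: p3  (read 2: p2→p3)
  step 6: p3  (read 2: p3→p3)
  step 7: p2  (read 0: p3→p2)
  step 8: p4  (read 1: p2→p4)
  step 9: p5  (read 1: p4→p5)
  step 10: p1  (read 0: p5→p1)

So i = 2, j = 4, giving x = w[0:2] = 12, y = w[2:4] = 20, z = w[4:10] = 220110.
Check: |xy| = 4 ≤ 8 and |y| = 2 ≥ 1. Reading y takes M from p2 back to p2, so every xyⁱz is accepted.
The DFA has 8 states, so the proof of the pumping lemma guarantees a repeated state among the first 8+1 visited; the segment between the two visits is the pumpable y.

20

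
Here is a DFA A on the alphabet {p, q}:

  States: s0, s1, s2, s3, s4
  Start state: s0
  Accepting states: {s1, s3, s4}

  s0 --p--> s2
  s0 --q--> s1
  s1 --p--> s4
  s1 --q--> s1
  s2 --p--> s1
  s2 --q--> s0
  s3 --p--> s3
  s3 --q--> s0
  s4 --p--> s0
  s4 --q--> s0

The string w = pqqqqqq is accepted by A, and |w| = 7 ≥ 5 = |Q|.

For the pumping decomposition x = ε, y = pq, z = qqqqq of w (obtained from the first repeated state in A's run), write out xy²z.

xy^2z = ε·pq·pq·qqqqq = pqpqqqqqq.
Reading y = pq takes A from s0 back to s0, so after x·y·y the machine is still in s0, and z then leads to the accepting state s1. Hence pqpqqqqqq ∈ L(A).

pqpqqqqqq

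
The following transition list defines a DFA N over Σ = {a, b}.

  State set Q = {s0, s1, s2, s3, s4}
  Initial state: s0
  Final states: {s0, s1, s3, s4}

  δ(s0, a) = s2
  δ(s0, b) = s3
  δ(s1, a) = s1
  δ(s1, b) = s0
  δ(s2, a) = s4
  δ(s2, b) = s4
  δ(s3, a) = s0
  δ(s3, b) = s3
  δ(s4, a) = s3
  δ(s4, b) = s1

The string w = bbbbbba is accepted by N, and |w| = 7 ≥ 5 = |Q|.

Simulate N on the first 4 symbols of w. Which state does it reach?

State sequence: s0 -b-> s3 -b-> s3 -b-> s3 -b-> s3

After reading 4 characters, N is in state s3.

s3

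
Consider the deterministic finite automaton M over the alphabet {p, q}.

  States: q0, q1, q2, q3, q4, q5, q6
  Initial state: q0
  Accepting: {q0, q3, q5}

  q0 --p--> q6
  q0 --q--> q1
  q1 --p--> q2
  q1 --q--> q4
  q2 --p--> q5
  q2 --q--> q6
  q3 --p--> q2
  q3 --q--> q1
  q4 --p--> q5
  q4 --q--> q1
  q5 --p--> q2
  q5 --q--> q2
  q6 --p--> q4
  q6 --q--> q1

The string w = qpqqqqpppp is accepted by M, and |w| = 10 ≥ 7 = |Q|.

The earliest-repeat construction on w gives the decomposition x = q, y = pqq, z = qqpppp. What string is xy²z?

qpqqpqqqqpppp

xy^2z = q·pqq·pqq·qqpppp = qpqqpqqqqpppp.
Reading y = pqq takes M from q1 back to q1, so after x·y·y the machine is still in q1, and z then leads to the accepting state q5. Hence qpqqpqqqqpppp ∈ L(M).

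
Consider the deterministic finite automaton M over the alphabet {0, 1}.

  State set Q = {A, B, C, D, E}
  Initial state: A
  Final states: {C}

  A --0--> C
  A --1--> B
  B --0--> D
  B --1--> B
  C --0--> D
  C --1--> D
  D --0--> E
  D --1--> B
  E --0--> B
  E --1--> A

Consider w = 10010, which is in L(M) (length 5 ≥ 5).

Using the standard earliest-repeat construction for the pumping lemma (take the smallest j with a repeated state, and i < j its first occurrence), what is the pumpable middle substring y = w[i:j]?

Run of M on w = 1 0 0 1 0:
  step 0: A  (start)
  step 1: B  (read 1: A→B)
  step 2: D  (read 0: B→D)
  step 3: E  (read 0: D→E)
  step 4: A  (read 1: E→A)   ← first repeat (A seen earlier)
  step 5: C  (read 0: A→C)

So i = 0, j = 4, giving x = w[0:0] = ε, y = w[0:4] = 1001, z = w[4:5] = 0.
Check: |xy| = 4 ≤ 5 and |y| = 4 ≥ 1. Reading y takes M from A back to A, so every xyⁱz is accepted.

1001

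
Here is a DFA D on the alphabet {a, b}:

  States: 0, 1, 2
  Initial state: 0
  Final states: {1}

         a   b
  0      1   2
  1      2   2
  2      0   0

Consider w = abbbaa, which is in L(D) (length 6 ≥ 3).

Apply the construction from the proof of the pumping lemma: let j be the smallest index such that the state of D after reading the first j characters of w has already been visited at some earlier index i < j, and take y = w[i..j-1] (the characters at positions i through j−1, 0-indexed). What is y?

abb

State sequence: 0 -a-> 1 -b-> 2 -b-> 0 -b-> 2 -a-> 0 -a-> 1
First repeat at step 3: 0 was already visited.

So i = 0, j = 3, giving x = w[0:0] = ε, y = w[0:3] = abb, z = w[3:6] = baa.
Check: |xy| = 3 ≤ 3 and |y| = 3 ≥ 1. Reading y takes D from 0 back to 0, so every xyⁱz is accepted.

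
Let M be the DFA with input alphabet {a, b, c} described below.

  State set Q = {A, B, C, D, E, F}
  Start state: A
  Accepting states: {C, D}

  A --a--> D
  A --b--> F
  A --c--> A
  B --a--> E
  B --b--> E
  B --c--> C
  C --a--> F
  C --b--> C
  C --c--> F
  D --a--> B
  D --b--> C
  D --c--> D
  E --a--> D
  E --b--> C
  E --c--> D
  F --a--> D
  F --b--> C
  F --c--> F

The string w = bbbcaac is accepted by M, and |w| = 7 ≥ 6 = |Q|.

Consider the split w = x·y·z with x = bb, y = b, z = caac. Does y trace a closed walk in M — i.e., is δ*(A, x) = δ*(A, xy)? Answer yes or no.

State sequence: A -b-> F -b-> C -b-> C

After x (step 2): C. After xy (step 3): C.
They match, so y = b drives M around a cycle from C back to itself; pumping y any number of times keeps M in C before reading z, and xyⁱz ∈ L(M) for every i ≥ 0.

yes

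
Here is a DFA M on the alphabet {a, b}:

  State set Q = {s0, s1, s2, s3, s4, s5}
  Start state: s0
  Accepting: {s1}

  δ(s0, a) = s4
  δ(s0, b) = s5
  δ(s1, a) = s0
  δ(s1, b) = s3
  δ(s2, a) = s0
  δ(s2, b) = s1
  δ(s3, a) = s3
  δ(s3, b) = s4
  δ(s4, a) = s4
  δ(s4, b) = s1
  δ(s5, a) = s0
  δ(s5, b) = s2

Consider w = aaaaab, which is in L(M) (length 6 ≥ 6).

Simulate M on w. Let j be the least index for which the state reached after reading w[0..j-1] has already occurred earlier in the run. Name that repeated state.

Run of M on w = a a a a a b:
  step 0: s0  (start)
  step 1: s4  (read a: s0→s4)
  step 2: s4  (read a: s4→s4)   ← first repeat (s4 seen earlier)
  step 3: s4  (read a: s4→s4)
  step 4: s4  (read a: s4→s4)
  step 5: s4  (read a: s4→s4)
  step 6: s1  (read b: s4→s1)

The earliest repeat is at step j = 2: M is in s4, which it already visited at step i = 1.
Pumping length from the standard proof: p = 6 (the number of states). The repeated state found above gives |xy| = j ≤ 6 and |y| = j − i ≥ 1.

s4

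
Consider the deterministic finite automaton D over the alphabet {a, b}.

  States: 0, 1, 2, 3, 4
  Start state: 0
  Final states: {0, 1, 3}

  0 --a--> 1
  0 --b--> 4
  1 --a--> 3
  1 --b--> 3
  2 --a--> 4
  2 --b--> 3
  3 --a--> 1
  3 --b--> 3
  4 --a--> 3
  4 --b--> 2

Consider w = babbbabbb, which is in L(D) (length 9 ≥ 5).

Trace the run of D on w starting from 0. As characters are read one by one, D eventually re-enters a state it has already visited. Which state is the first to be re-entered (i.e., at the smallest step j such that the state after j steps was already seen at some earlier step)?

3

State sequence: 0 -b-> 4 -a-> 3 -b-> 3 -b-> 3 -b-> 3 -a-> 1 -b-> 3 -b-> 3 -b-> 3
First repeat at step 3: 3 was already visited.

The earliest repeat is at step j = 3: D is in 3, which it already visited at step i = 2.
Since D has 5 states, any run of length ≥ 5 visits 5+1 states, so by pigeonhole some state repeats within the first 5 steps — that repeat gives the pumpable loop.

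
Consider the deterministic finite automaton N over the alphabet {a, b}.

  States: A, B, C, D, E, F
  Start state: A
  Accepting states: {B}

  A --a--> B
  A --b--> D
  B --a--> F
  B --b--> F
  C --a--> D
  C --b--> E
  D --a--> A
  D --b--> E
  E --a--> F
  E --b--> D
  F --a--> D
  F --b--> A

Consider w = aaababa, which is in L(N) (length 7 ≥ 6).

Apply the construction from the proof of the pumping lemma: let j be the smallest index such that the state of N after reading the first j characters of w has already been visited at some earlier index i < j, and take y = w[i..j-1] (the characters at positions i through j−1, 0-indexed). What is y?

aba

Run of N on w = a a a b a b a:
  step 0: A  (start)
  step 1: B  (read a: A→B)
  step 2: F  (read a: B→F)
  step 3: D  (read a: F→D)
  step 4: E  (read b: D→E)
  step 5: F  (read a: E→F)   ← first repeat (F seen earlier)
  step 6: A  (read b: F→A)
  step 7: B  (read a: A→B)

So i = 2, j = 5, giving x = w[0:2] = aa, y = w[2:5] = aba, z = w[5:7] = ba.
Check: |xy| = 5 ≤ 6 and |y| = 3 ≥ 1. Reading y takes N from F back to F, so every xyⁱz is accepted.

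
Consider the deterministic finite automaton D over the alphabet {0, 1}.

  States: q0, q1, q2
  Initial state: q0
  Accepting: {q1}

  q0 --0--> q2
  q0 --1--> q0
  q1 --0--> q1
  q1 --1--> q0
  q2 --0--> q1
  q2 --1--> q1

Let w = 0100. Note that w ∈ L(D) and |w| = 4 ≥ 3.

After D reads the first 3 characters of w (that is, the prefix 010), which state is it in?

Run of D on the first 3 characters of w = 0 1 0:
  step 0: q0  (start)
  step 1: q2  (read 0: q0→q2)
  step 2: q1  (read 1: q2→q1)
  step 3: q1  (read 0: q1→q1)

After reading 3 characters, D is in state q1.

q1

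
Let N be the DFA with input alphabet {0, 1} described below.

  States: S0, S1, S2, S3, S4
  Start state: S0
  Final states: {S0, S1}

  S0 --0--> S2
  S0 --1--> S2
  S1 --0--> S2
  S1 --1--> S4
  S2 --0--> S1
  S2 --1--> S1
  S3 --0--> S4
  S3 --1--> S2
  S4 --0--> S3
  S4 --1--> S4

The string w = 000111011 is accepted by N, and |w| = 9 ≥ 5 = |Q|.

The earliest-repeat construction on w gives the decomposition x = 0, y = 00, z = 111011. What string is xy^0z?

xy⁰z = xz = 0·111011 = 0111011.
Reading y = 00 takes N from S2 back to S2, so after x the machine is still in S2, and z then leads to the accepting state S1. Hence 0111011 ∈ L(N).

0111011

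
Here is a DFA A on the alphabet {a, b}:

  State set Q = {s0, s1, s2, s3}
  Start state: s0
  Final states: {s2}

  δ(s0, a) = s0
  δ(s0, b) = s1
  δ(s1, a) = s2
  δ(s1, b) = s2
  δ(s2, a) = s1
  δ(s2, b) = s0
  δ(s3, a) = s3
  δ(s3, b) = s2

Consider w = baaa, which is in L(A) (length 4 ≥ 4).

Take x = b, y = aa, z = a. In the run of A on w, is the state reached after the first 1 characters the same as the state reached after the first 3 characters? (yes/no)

yes

State sequence: s0 -b-> s1 -a-> s2 -a-> s1

After x (step 1): s1. After xy (step 3): s1.
They match, so y = aa drives A around a cycle from s1 back to itself; pumping y any number of times keeps A in s1 before reading z, and xyⁱz ∈ L(A) for every i ≥ 0.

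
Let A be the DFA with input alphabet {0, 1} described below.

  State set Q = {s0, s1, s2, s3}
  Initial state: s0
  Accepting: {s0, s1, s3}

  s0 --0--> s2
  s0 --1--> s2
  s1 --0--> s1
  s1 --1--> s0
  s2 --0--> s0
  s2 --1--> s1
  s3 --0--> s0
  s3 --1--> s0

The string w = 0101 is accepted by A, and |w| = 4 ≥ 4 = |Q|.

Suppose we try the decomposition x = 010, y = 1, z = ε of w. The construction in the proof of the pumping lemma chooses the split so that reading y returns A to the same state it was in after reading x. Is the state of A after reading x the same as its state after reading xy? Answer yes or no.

no

State sequence: s0 -0-> s2 -1-> s1 -0-> s1 -1-> s0

After x (step 3): s1. After xy (step 4): s0.
They differ (s1 ≠ s0), so y is not a cycle from the state after x; this split is not the one the pumping-lemma construction produces, and pumping y need not keep the string in L(A).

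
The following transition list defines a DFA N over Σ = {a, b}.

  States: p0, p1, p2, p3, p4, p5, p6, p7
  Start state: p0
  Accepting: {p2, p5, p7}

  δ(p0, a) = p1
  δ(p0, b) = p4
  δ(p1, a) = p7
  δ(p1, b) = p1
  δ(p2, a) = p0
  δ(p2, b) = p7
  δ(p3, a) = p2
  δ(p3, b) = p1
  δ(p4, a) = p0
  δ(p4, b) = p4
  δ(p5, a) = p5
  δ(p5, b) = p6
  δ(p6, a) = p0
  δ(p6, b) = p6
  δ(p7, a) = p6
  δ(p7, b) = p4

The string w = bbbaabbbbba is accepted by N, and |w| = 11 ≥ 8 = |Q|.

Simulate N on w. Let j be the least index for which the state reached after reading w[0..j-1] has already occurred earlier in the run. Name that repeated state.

State sequence: p0 -b-> p4 -b-> p4 -b-> p4 -a-> p0 -a-> p1 -b-> p1 -b-> p1 -b-> p1 -b-> p1 -b-> p1 -a-> p7
First repeat at step 2: p4 was already visited.

The earliest repeat is at step j = 2: N is in p4, which it already visited at step i = 1.
Pumping length from the standard proof: p = 8 (the number of states). The repeated state found above gives |xy| = j ≤ 8 and |y| = j − i ≥ 1.

p4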